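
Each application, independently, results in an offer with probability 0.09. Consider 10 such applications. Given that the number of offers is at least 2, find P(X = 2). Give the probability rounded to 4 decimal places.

0.7603

X ~ Binomial(10, 0.09). Want P(X=2 | X≥2) = P(X=2) / P(X≥2).
P(X=2) = C(10,2)·0.09^2·0.91^8 = 0.171407
P(X≥2) = 1 − 0.389416 − 0.385137 = 0.225447
Ratio = 0.171407 / 0.225447 = 0.760298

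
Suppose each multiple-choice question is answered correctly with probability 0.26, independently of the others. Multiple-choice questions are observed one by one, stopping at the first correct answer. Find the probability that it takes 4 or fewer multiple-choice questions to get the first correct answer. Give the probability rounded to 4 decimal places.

Y = number of multiple-choice questions to the first success; geometric, p = 0.26.
P(Y ≤ 4) = 1 − (1−p)^4 = 1 − 0.299866 = 0.700134

0.7001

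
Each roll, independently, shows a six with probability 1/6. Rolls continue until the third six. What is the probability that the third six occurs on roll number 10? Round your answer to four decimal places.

0.0465

Y = trial on which the third success occurs; negative binomial, r=3, p=0.166667.
P(Y=10) = C(9,2) · p^3 · (1−p)^7
= 36 · 0.0046296 · 0.27908 = 0.046514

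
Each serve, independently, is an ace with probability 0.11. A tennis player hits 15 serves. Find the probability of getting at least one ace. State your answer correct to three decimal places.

P(at least one) = 1 − P(none) = 1 − (1 − 0.11)^15
= 1 − 0.17412 = 0.82588

0.826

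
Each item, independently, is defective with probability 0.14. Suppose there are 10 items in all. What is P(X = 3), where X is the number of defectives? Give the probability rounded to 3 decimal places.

0.115

X ~ Binomial(n=10, p=0.14).
P(X=3) = C(10,3) · p^3 · (1−p)^7
= 120 · 0.002744 · 0.34793 = 0.11457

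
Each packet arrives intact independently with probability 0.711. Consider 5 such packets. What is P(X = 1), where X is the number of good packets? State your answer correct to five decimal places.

X ~ Binomial(n=5, p=0.711).
P(X=1) = C(5,1) · p^1 · (1−p)^4
= 5 · 0.711 · 0.0069758 = 0.0247988

0.02480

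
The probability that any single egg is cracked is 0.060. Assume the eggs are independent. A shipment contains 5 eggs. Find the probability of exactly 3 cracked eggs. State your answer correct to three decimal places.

X ~ Binomial(n=5, p=0.06).
P(X=3) = C(5,3) · p^3 · (1−p)^2
= 10 · 0.000216 · 0.8836 = 0.00191

0.002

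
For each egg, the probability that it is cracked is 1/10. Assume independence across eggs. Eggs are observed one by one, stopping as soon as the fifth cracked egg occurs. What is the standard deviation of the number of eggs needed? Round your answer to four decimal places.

Y = total eggs until the fifth success; negative binomial with r=5, p=0.10.
SD(Y) = √[r(1−p)/p²] = √(450.000000) = 21.213203

21.2132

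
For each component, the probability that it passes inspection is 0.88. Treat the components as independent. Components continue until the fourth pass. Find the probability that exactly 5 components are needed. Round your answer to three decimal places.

Y = trial on which the fourth success occurs; negative binomial, r=4, p=0.88.
P(Y=5) = C(4,3) · p^4 · (1−p)^1
= 4 · 0.5997 · 0.12 = 0.28785

0.288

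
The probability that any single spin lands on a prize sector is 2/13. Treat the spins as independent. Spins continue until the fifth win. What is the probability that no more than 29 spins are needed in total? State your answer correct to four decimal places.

0.4678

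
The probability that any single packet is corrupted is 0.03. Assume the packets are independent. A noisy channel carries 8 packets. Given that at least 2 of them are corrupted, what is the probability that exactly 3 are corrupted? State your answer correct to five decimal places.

0.05812

X ~ Binomial(8, 0.03). Want P(X=3 | X≥2) = P(X=3) / P(X≥2).
P(X=3) = C(8,3)·0.03^3·0.97^5 = 0.0012984
P(X≥2) = 1 − 0.7837434 − 0.1939159 = 0.0223408
Ratio = 0.0012984 / 0.0223408 = 0.0581183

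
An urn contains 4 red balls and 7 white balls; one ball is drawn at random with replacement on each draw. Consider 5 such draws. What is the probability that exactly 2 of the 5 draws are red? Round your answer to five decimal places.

X ~ Binomial(n=5, p=0.363636).
P(X=2) = C(5,2) · p^2 · (1−p)^3
= 10 · 0.13223 · 0.2577 = 0.3407616

0.34076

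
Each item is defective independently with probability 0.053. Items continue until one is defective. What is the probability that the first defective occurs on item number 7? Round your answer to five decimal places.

0.03823

Geometric (trials to first success), p = 0.053.
P(Y = 7) = (1−p)^6 · p = 0.72127 · 0.053 = 0.0382275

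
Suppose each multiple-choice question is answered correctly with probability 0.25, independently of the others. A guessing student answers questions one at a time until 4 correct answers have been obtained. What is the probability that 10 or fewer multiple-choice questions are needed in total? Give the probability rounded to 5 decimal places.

0.22412

Finishing within 10 multiple-choice questions ⇔ at least 4 successes in the first 10. With X ~ Binomial(10, 0.25), P(Y ≤ 10) = 1 − P(X ≤ 3).
  k=0: C(10,0)·0.25^0·0.75^10 = 0.0563135
  k=1: C(10,1)·0.25^1·0.75^9 = 0.1877117
  k=2: C(10,2)·0.25^2·0.75^8 = 0.2815676
  k=3: C(10,3)·0.25^3·0.75^7 = 0.2502823
1 − 0.7758751 = 0.2241249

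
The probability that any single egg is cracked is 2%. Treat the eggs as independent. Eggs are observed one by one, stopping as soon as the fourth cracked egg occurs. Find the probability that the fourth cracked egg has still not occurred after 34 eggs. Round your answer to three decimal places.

0.995

Needing more than 34 eggs ⇔ fewer than 4 successes in the first 34. With X ~ Binomial(34, 0.02), P(Y > 34) = P(X ≤ 3).
  k=0: C(34,0)·0.02^0·0.98^34 = 0.50314
  k=1: C(34,1)·0.02^1·0.98^33 = 0.34912
  k=2: C(34,2)·0.02^2·0.98^32 = 0.11756
  k=3: C(34,3)·0.02^3·0.98^31 = 0.02559
P(X ≤ 3) = 0.99540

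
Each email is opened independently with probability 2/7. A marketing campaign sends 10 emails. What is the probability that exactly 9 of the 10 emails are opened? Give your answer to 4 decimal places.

0.0001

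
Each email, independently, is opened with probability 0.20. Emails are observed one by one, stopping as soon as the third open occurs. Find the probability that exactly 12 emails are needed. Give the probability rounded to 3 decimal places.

0.059

Y = trial on which the third success occurs; negative binomial, r=3, p=0.20.
P(Y=12) = C(11,2) · p^3 · (1−p)^9
= 55 · 0.008 · 0.13422 = 0.05906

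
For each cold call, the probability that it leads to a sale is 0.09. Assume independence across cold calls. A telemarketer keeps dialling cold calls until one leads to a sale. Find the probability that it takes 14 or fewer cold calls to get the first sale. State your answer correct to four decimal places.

Y = number of cold calls to the first success; geometric, p = 0.09.
P(Y ≤ 14) = 1 − (1−p)^14 = 1 − 0.267042 = 0.732958

0.7330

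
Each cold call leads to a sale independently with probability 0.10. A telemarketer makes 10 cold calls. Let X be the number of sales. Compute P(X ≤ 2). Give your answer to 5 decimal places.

0.92981

X ~ Binomial(10, 0.10); P(X ≤ 2) = Σ C(10,k) p^k (1−p)^(10−k) over k:
  k=0: C(10,0)·0.10^0·0.90^10 = 0.3486784
  k=1: C(10,1)·0.10^1·0.90^9 = 0.3874205
  k=2: C(10,2)·0.10^2·0.90^8 = 0.1937102
Total = 0.9298092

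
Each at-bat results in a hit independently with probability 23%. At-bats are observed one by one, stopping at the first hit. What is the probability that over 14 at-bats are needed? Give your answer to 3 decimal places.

0.026

Y = number of at-bats to the first success; geometric, p = 0.23.
P(Y > 14) = P(first 14 all fail) = (1−p)^14 = 0.02576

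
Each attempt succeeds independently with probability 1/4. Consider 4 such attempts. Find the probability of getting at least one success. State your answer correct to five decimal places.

P(at least one) = 1 − P(none) = 1 − (1 − 0.25)^4
= 1 − 0.3164062 = 0.6835938

0.68359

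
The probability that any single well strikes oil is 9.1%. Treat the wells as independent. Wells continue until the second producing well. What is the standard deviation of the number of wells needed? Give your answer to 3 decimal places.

Y = total wells until the second success; negative binomial with r=2, p=0.091.
SD(Y) = √[r(1−p)/p²] = √(219.53870) = 14.81684

14.817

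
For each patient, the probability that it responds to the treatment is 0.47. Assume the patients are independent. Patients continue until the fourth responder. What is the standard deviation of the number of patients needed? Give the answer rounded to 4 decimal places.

Y = total patients until the fourth success; negative binomial with r=4, p=0.47.
SD(Y) = √[r(1−p)/p²] = √(9.597103) = 3.097919

3.0979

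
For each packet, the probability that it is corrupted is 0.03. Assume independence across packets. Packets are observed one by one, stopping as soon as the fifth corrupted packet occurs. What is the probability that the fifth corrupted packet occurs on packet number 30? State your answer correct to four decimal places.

0.0003

Y = trial on which the fifth success occurs; negative binomial, r=5, p=0.03.
P(Y=30) = C(29,4) · p^5 · (1−p)^25
= 23751 · 2.43e-08 · 0.46697 = 0.000270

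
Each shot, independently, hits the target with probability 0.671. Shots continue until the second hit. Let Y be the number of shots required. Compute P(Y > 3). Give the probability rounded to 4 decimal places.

0.2535

Needing more than 3 shots ⇔ fewer than 2 successes in the first 3. With X ~ Binomial(3, 0.671), P(Y > 3) = P(X ≤ 1).
  k=0: C(3,0)·0.671^0·0.329^3 = 0.035611
  k=1: C(3,1)·0.671^1·0.329^2 = 0.217889
P(X ≤ 1) = 0.253500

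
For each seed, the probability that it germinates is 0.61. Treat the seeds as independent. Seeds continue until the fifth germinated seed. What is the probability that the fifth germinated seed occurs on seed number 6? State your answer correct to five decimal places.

0.16470

Y = trial on which the fifth success occurs; negative binomial, r=5, p=0.61.
P(Y=6) = C(5,4) · p^5 · (1−p)^1
= 5 · 0.08446 · 0.39 = 0.1646963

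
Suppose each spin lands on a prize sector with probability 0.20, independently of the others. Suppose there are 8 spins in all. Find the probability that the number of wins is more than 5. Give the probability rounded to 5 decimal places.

X ~ Binomial(8, 0.20); P(X ≥ 6) = Σ C(8,k) p^k (1−p)^(8−k) over k:
  k=6: C(8,6)·0.20^6·0.80^2 = 0.0011469
  k=7: C(8,7)·0.20^7·0.80^1 = 0.0000819
  k=8: C(8,8)·0.20^8·0.80^0 = 0.0000026
Total = 0.0012314

0.00123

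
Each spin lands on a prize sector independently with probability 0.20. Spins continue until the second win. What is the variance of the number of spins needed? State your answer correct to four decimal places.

Y = total spins until the second success; negative binomial with r=2, p=0.20.
Var(Y) = r(1−p)/p² = 2·0.80 / 0.20² = 40.000000

40.0000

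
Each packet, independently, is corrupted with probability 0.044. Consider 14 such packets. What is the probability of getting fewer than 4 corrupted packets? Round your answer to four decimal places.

0.9974

X ~ Binomial(14, 0.044); P(X ≤ 3) = Σ C(14,k) p^k (1−p)^(14−k) over k:
  k=0: C(14,0)·0.044^0·0.956^14 = 0.532611
  k=1: C(14,1)·0.044^1·0.956^13 = 0.343189
  k=2: C(14,2)·0.044^2·0.956^12 = 0.102670
  k=3: C(14,3)·0.044^3·0.956^11 = 0.018901
Total = 0.997371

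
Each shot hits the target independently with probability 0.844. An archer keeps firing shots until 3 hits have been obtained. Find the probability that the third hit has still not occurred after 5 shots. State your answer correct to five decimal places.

0.02963

Needing more than 5 shots ⇔ fewer than 3 successes in the first 5. With X ~ Binomial(5, 0.844), P(Y > 5) = P(X ≤ 2).
  k=0: C(5,0)·0.844^0·0.156^5 = 0.0000924
  k=1: C(5,1)·0.844^1·0.156^4 = 0.0024993
  k=2: C(5,2)·0.844^2·0.156^3 = 0.0270432
P(X ≤ 2) = 0.0296349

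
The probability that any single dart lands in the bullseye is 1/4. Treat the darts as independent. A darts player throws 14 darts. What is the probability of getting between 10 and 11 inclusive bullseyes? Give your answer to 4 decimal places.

0.0003

X ~ Binomial(14, 0.25); P(10 ≤ X ≤ 11) = Σ C(14,k) p^k (1−p)^(14−k) over k:
  k=10: C(14,10)·0.25^10·0.75^4 = 0.000302
  k=11: C(14,11)·0.25^11·0.75^3 = 0.000037
Total = 0.000339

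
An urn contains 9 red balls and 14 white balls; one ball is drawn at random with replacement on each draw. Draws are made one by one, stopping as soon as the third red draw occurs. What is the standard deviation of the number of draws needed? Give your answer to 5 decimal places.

3.45339

Y = total draws until the third success; negative binomial with r=3, p=0.391304.
SD(Y) = √[r(1−p)/p²] = √(11.9259259) = 3.4533934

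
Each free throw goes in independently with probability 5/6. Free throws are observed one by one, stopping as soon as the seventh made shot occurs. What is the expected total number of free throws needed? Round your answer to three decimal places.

Y = total free throws until the seventh success; negative binomial with r=7, p=0.833333.
E[Y] = r / p = 7 / 0.833333 = 8.40000

8.400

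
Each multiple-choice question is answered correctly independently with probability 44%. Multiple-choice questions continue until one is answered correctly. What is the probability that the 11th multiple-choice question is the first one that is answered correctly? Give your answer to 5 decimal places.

0.00133

Geometric (trials to first success), p = 0.44.
P(Y = 11) = (1−p)^10 · p = 0.0030331 · 0.44 = 0.0013345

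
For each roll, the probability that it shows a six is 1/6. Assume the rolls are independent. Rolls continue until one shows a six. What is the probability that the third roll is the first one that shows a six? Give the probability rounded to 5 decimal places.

0.11574

Geometric (trials to first success), p = 0.166667.
P(Y = 3) = (1−p)^2 · p = 0.69444 · 0.166667 = 0.1157407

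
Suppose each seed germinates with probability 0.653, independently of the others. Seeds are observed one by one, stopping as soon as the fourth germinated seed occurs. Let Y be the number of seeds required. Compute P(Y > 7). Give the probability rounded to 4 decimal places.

Needing more than 7 seeds ⇔ fewer than 4 successes in the first 7. With X ~ Binomial(7, 0.653), P(Y > 7) = P(X ≤ 3).
  k=0: C(7,0)·0.653^0·0.347^7 = 0.000606
  k=1: C(7,1)·0.653^1·0.347^6 = 0.007980
  k=2: C(7,2)·0.653^2·0.347^5 = 0.045050
  k=3: C(7,3)·0.653^3·0.347^4 = 0.141295
P(X ≤ 3) = 0.194930

0.1949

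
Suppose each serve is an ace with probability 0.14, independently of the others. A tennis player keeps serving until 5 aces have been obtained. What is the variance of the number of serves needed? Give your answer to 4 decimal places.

219.3878

Y = total serves until the fifth success; negative binomial with r=5, p=0.14.
Var(Y) = r(1−p)/p² = 5·0.86 / 0.14² = 219.387755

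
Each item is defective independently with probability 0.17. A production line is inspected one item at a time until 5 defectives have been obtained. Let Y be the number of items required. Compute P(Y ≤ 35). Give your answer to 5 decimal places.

Finishing within 35 items ⇔ at least 5 successes in the first 35. With X ~ Binomial(35, 0.17), P(Y ≤ 35) = 1 − P(X ≤ 4).
  k=0: C(35,0)·0.17^0·0.83^35 = 0.0014714
  k=1: C(35,1)·0.17^1·0.83^34 = 0.0105480
  k=2: C(35,2)·0.17^2·0.83^33 = 0.0367275
  k=3: C(35,3)·0.17^3·0.83^32 = 0.0827476
  k=4: C(35,4)·0.17^4·0.83^31 = 0.1355864
1 − 0.2670810 = 0.7329190

0.73292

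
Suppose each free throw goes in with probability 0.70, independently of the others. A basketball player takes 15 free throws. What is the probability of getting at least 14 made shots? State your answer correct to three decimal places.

0.035

X ~ Binomial(15, 0.70); P(X ≥ 14) = Σ C(15,k) p^k (1−p)^(15−k) over k:
  k=14: C(15,14)·0.70^14·0.30^1 = 0.03052
  k=15: C(15,15)·0.70^15·0.30^0 = 0.00475
Total = 0.03527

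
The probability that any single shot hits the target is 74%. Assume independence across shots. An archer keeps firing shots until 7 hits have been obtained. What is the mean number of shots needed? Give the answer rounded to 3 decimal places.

9.459

Y = total shots until the seventh success; negative binomial with r=7, p=0.74.
E[Y] = r / p = 7 / 0.74 = 9.45946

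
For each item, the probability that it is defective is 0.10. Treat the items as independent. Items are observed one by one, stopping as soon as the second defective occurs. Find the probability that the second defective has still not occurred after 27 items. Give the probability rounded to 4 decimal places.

0.2326

Needing more than 27 items ⇔ fewer than 2 successes in the first 27. With X ~ Binomial(27, 0.10), P(Y > 27) = P(X ≤ 1).
  k=0: C(27,0)·0.10^0·0.90^27 = 0.058150
  k=1: C(27,1)·0.10^1·0.90^26 = 0.174449
P(X ≤ 1) = 0.232599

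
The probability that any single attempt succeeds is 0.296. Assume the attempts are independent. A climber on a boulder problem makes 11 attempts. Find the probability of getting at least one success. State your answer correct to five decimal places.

0.97895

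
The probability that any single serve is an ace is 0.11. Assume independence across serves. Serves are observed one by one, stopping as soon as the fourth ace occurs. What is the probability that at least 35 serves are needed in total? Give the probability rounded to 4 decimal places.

Needing more than 34 serves ⇔ fewer than 4 successes in the first 34. With X ~ Binomial(34, 0.11), P(Y > 34) = P(X ≤ 3).
  k=0: C(34,0)·0.11^0·0.89^34 = 0.019022
  k=1: C(34,1)·0.11^1·0.89^33 = 0.079936
  k=2: C(34,2)·0.11^2·0.89^32 = 0.163015
  k=3: C(34,3)·0.11^3·0.89^31 = 0.214912
P(X ≤ 3) = 0.476885

0.4769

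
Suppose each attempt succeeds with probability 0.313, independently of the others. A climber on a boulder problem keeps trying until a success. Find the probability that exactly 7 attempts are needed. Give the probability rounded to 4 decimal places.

0.0329

Geometric (trials to first success), p = 0.313.
P(Y = 7) = (1−p)^6 · p = 0.10513 · 0.313 = 0.032907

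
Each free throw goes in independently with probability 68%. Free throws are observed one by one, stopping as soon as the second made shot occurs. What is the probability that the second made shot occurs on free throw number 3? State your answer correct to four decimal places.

0.2959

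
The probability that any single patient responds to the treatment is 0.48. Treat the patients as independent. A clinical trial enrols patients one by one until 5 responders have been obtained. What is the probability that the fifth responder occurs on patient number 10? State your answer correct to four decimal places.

Y = trial on which the fifth success occurs; negative binomial, r=5, p=0.48.
P(Y=10) = C(9,4) · p^5 · (1−p)^5
= 126 · 0.02548 · 0.03802 = 0.122066

0.1221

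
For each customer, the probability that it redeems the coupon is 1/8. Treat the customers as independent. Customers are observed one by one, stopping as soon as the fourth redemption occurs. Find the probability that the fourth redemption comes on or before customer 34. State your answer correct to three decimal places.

0.629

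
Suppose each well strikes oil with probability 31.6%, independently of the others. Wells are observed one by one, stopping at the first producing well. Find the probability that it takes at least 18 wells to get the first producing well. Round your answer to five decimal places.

0.00157

Y = number of wells to the first success; geometric, p = 0.316.
P(Y > 17) = P(first 17 all fail) = (1−p)^17 = 0.0015702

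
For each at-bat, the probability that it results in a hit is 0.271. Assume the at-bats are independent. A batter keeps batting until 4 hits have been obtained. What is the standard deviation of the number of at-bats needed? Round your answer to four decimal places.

6.3012

Y = total at-bats until the fourth success; negative binomial with r=4, p=0.271.
SD(Y) = √[r(1−p)/p²] = √(39.705342) = 6.301217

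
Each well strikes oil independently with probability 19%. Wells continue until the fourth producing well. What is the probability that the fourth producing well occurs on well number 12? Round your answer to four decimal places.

0.0398

Y = trial on which the fourth success occurs; negative binomial, r=4, p=0.19.
P(Y=12) = C(11,3) · p^4 · (1−p)^8
= 165 · 0.0013032 · 0.1853 = 0.039845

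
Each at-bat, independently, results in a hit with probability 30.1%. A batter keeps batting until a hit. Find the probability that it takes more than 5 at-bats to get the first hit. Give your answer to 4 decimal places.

Y = number of at-bats to the first success; geometric, p = 0.301.
P(Y > 5) = P(first 5 all fail) = (1−p)^5 = 0.166873

0.1669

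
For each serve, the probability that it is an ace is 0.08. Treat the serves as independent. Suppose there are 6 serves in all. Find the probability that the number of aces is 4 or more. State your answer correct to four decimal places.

0.0005

X ~ Binomial(6, 0.08); P(X ≥ 4) = Σ C(6,k) p^k (1−p)^(6−k) over k:
  k=4: C(6,4)·0.08^4·0.92^2 = 0.000520
  k=5: C(6,5)·0.08^5·0.92^1 = 0.000018
  k=6: C(6,6)·0.08^6·0.92^0 = 0.000000
Total = 0.000538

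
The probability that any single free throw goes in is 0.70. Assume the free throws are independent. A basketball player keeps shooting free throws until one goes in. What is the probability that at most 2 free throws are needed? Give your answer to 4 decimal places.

Y = number of free throws to the first success; geometric, p = 0.70.
P(Y ≤ 2) = 1 − (1−p)^2 = 1 − 0.090000 = 0.910000

0.9100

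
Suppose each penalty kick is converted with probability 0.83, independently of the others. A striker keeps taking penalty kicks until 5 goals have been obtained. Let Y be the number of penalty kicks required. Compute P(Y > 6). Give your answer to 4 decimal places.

0.2713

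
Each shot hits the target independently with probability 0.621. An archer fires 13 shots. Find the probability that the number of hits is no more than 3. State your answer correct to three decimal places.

0.005

X ~ Binomial(13, 0.621); P(X ≤ 3) = Σ C(13,k) p^k (1−p)^(13−k) over k:
  k=0: C(13,0)·0.621^0·0.379^13 = 0.00000
  k=1: C(13,1)·0.621^1·0.379^12 = 0.00007
  k=2: C(13,2)·0.621^2·0.379^11 = 0.00070
  k=3: C(13,3)·0.621^3·0.379^10 = 0.00419
Total = 0.00496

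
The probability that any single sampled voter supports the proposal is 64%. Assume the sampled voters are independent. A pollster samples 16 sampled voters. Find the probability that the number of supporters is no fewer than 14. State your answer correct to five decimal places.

0.03800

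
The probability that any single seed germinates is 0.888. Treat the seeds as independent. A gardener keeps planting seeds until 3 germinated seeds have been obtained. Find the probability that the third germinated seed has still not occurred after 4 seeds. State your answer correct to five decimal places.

Needing more than 4 seeds ⇔ fewer than 3 successes in the first 4. With X ~ Binomial(4, 0.888), P(Y > 4) = P(X ≤ 2).
  k=0: C(4,0)·0.888^0·0.112^4 = 0.0001574
  k=1: C(4,1)·0.888^1·0.112^3 = 0.0049903
  k=2: C(4,2)·0.888^2·0.112^2 = 0.0593490
P(X ≤ 2) = 0.0644966

0.06450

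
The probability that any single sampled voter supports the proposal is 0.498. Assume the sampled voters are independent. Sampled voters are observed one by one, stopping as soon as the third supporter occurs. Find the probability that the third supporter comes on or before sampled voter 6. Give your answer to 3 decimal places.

0.652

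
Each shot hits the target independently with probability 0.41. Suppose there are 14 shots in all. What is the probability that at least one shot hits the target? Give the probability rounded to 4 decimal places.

0.9994

P(at least one) = 1 − P(none) = 1 − (1 − 0.41)^14
= 1 − 0.000619 = 0.999381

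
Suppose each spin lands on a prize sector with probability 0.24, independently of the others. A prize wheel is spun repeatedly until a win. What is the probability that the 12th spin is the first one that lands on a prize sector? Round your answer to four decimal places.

0.0117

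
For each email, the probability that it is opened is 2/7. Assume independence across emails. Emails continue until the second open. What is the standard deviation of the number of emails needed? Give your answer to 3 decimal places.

Y = total emails until the second success; negative binomial with r=2, p=0.285714.
SD(Y) = √[r(1−p)/p²] = √(17.50000) = 4.18330

4.183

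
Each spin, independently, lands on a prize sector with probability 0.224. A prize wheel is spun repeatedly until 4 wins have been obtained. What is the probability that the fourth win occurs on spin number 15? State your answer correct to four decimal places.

0.0563

Y = trial on which the fourth success occurs; negative binomial, r=4, p=0.224.
P(Y=15) = C(14,3) · p^4 · (1−p)^11
= 364 · 0.0025176 · 0.061444 = 0.056308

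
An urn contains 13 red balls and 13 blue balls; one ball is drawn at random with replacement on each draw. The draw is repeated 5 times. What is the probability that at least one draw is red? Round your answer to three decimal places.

0.969

P(at least one) = 1 − P(none) = 1 − (1 − 0.50)^5
= 1 − 0.03125 = 0.96875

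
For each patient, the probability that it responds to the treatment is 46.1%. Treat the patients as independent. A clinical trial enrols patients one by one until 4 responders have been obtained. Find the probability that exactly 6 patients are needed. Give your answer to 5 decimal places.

0.13121

Y = trial on which the fourth success occurs; negative binomial, r=4, p=0.461.
P(Y=6) = C(5,3) · p^4 · (1−p)^2
= 10 · 0.045165 · 0.29052 = 0.1312143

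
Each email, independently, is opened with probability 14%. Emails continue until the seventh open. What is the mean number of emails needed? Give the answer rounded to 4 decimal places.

50.0000

Y = total emails until the seventh success; negative binomial with r=7, p=0.14.
E[Y] = r / p = 7 / 0.14 = 50.000000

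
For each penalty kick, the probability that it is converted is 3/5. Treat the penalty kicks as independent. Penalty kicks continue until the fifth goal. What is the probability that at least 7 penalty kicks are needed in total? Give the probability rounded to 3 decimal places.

0.767

Needing more than 6 penalty kicks ⇔ fewer than 5 successes in the first 6. With X ~ Binomial(6, 0.60), P(Y > 6) = P(X ≤ 4).
  k=0: C(6,0)·0.60^0·0.40^6 = 0.00410
  k=1: C(6,1)·0.60^1·0.40^5 = 0.03686
  k=2: C(6,2)·0.60^2·0.40^4 = 0.13824
  k=3: C(6,3)·0.60^3·0.40^3 = 0.27648
  k=4: C(6,4)·0.60^4·0.40^2 = 0.31104
P(X ≤ 4) = 0.76672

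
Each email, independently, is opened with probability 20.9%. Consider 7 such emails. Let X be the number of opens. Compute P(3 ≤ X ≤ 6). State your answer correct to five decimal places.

X ~ Binomial(7, 0.209); P(3 ≤ X ≤ 6) = Σ C(7,k) p^k (1−p)^(7−k) over k:
  k=3: C(7,3)·0.209^3·0.791^4 = 0.1250872
  k=4: C(7,4)·0.209^4·0.791^3 = 0.0330509
  k=5: C(7,5)·0.209^5·0.791^2 = 0.0052397
  k=6: C(7,6)·0.209^6·0.791^1 = 0.0004615
Total = 0.1638392

0.16384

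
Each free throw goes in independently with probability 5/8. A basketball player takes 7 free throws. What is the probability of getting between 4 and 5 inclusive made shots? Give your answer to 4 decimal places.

X ~ Binomial(7, 0.625); P(4 ≤ X ≤ 5) = Σ C(7,k) p^k (1−p)^(7−k) over k:
  k=4: C(7,4)·0.625^4·0.375^3 = 0.281632
  k=5: C(7,5)·0.625^5·0.375^2 = 0.281632
Total = 0.563264

0.5633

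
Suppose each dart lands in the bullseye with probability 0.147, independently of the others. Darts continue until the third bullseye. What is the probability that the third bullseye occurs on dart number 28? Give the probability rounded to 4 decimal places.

0.0209

Y = trial on which the third success occurs; negative binomial, r=3, p=0.147.
P(Y=28) = C(27,2) · p^3 · (1−p)^25
= 351 · 0.0031765 · 0.018781 = 0.020940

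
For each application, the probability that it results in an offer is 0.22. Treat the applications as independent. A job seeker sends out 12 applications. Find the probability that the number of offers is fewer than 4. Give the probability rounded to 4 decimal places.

X ~ Binomial(12, 0.22); P(X ≤ 3) = Σ C(12,k) p^k (1−p)^(12−k) over k:
  k=0: C(12,0)·0.22^0·0.78^12 = 0.050715
  k=1: C(12,1)·0.22^1·0.78^11 = 0.171650
  k=2: C(12,2)·0.22^2·0.78^10 = 0.266278
  k=3: C(12,3)·0.22^3·0.78^9 = 0.250347
Total = 0.738990

0.7390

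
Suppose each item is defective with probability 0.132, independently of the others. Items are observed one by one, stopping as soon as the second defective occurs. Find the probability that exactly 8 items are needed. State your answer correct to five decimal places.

Y = trial on which the second success occurs; negative binomial, r=2, p=0.132.
P(Y=8) = C(7,1) · p^2 · (1−p)^6
= 7 · 0.017424 · 0.42768 = 0.0521632

0.05216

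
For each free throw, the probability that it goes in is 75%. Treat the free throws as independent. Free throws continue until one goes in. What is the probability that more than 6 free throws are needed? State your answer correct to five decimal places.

0.00024

Y = number of free throws to the first success; geometric, p = 0.75.
P(Y > 6) = P(first 6 all fail) = (1−p)^6 = 0.0002441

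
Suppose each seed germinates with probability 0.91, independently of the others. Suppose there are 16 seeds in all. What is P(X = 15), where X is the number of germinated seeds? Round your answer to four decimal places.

0.3499

X ~ Binomial(n=16, p=0.91).
P(X=15) = C(16,15) · p^15 · (1−p)^1
= 16 · 0.24301 · 0.09 = 0.349932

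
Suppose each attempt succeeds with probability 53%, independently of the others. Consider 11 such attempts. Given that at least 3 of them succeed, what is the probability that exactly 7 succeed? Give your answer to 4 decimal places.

0.1931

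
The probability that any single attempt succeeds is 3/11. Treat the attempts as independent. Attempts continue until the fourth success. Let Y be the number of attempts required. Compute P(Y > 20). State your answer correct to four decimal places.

Needing more than 20 attempts ⇔ fewer than 4 successes in the first 20. With X ~ Binomial(20, 0.272727), P(Y > 20) = P(X ≤ 3).
  k=0: C(20,0)·0.272727^0·0.727273^20 = 0.001714
  k=1: C(20,1)·0.272727^1·0.727273^19 = 0.012853
  k=2: C(20,2)·0.272727^2·0.727273^18 = 0.045789
  k=3: C(20,3)·0.272727^3·0.727273^17 = 0.103025
P(X ≤ 3) = 0.163381

0.1634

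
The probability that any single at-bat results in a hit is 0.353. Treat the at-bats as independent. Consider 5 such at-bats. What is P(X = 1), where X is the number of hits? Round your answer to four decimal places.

X ~ Binomial(n=5, p=0.353).
P(X=1) = C(5,1) · p^1 · (1−p)^4
= 5 · 0.353 · 0.17523 = 0.309287

0.3093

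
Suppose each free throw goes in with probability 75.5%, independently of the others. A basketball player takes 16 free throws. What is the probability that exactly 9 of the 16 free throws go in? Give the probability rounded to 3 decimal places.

0.048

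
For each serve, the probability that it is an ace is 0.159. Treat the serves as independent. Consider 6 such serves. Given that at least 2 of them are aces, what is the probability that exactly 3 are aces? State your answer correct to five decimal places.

0.19532

X ~ Binomial(6, 0.159). Want P(X=3 | X≥2) = P(X=3) / P(X≥2).
P(X=3) = C(6,3)·0.159^3·0.841^3 = 0.0478200
P(X≥2) = 1 − 0.3538148 − 0.4013547 = 0.2448305
Ratio = 0.0478200 / 0.2448305 = 0.1953187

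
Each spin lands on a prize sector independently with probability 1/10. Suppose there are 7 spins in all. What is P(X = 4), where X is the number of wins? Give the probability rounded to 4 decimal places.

X ~ Binomial(n=7, p=0.10).
P(X=4) = C(7,4) · p^4 · (1−p)^3
= 35 · 0.0001 · 0.729 = 0.002551

0.0026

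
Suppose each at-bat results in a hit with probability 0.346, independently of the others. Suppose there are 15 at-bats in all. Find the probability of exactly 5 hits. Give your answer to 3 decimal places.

X ~ Binomial(n=15, p=0.346).
P(X=5) = C(15,5) · p^5 · (1−p)^10
= 3003 · 0.0049588 · 0.014315 = 0.21316

0.213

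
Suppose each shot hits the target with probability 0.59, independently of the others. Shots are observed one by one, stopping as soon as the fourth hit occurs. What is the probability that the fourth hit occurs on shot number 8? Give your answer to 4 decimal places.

Y = trial on which the fourth success occurs; negative binomial, r=4, p=0.59.
P(Y=8) = C(7,3) · p^4 · (1−p)^4
= 35 · 0.12117 · 0.028258 = 0.119843

0.1198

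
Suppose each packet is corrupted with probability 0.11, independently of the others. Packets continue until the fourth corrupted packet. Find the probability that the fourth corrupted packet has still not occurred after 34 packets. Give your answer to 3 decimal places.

0.477

Needing more than 34 packets ⇔ fewer than 4 successes in the first 34. With X ~ Binomial(34, 0.11), P(Y > 34) = P(X ≤ 3).
  k=0: C(34,0)·0.11^0·0.89^34 = 0.01902
  k=1: C(34,1)·0.11^1·0.89^33 = 0.07994
  k=2: C(34,2)·0.11^2·0.89^32 = 0.16302
  k=3: C(34,3)·0.11^3·0.89^31 = 0.21491
P(X ≤ 3) = 0.47688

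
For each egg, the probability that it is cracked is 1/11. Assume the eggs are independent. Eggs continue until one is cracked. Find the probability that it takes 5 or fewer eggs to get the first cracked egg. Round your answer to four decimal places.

0.3791

Y = number of eggs to the first success; geometric, p = 0.090909.
P(Y ≤ 5) = 1 − (1−p)^5 = 1 − 0.620921 = 0.379079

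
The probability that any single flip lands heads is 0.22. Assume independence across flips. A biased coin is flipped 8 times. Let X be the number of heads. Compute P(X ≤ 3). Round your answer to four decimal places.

X ~ Binomial(8, 0.22); P(X ≤ 3) = Σ C(8,k) p^k (1−p)^(8−k) over k:
  k=0: C(8,0)·0.22^0·0.78^8 = 0.137011
  k=1: C(8,1)·0.22^1·0.78^7 = 0.309154
  k=2: C(8,2)·0.22^2·0.78^6 = 0.305190
  k=3: C(8,3)·0.22^3·0.78^5 = 0.172159
Total = 0.923515

0.9235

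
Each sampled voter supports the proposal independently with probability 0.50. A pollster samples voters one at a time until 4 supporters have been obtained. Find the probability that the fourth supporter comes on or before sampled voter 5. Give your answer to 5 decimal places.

Finishing within 5 sampled voters ⇔ at least 4 successes in the first 5. With X ~ Binomial(5, 0.50), P(Y ≤ 5) = 1 − P(X ≤ 3).
  k=0: C(5,0)·0.50^0·0.50^5 = 0.0312500
  k=1: C(5,1)·0.50^1·0.50^4 = 0.1562500
  k=2: C(5,2)·0.50^2·0.50^3 = 0.3125000
  k=3: C(5,3)·0.50^3·0.50^2 = 0.3125000
1 − 0.8125000 = 0.1875000

0.18750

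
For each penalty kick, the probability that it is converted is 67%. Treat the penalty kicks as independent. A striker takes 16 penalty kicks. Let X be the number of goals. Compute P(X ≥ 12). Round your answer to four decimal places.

X ~ Binomial(16, 0.67); P(X ≥ 12) = Σ C(16,k) p^k (1−p)^(16−k) over k:
  k=12: C(16,12)·0.67^12·0.33^4 = 0.176614
  k=13: C(16,13)·0.67^13·0.33^3 = 0.110332
  k=14: C(16,14)·0.67^14·0.33^2 = 0.048002
  k=15: C(16,15)·0.67^15·0.33^1 = 0.012994
  k=16: C(16,16)·0.67^16·0.33^0 = 0.001649
Total = 0.349591

0.3496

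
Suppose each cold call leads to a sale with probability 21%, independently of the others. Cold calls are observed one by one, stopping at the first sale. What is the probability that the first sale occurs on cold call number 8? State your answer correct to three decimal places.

Geometric (trials to first success), p = 0.21.
P(Y = 8) = (1−p)^7 · p = 0.19204 · 0.21 = 0.04033

0.040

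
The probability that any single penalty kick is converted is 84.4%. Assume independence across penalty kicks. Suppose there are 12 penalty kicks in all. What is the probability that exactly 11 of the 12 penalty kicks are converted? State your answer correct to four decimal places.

0.2898

X ~ Binomial(n=12, p=0.844).
P(X=11) = C(12,11) · p^11 · (1−p)^1
= 12 · 0.1548 · 0.156 = 0.289783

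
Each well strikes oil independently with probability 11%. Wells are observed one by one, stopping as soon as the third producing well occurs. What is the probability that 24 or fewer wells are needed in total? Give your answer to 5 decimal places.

0.50084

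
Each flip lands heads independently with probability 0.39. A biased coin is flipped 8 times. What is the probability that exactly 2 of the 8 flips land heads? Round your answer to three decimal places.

0.219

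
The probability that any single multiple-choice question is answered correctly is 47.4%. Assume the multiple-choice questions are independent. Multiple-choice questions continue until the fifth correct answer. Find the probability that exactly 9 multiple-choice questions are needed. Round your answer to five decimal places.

Y = trial on which the fifth success occurs; negative binomial, r=5, p=0.474.
P(Y=9) = C(8,4) · p^5 · (1−p)^4
= 70 · 0.023927 · 0.07655 = 0.1282132

0.12821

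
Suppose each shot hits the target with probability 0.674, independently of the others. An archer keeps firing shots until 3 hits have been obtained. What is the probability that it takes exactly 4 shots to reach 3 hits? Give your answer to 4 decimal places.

0.2994

Y = trial on which the third success occurs; negative binomial, r=3, p=0.674.
P(Y=4) = C(3,2) · p^3 · (1−p)^1
= 3 · 0.30618 · 0.326 = 0.299446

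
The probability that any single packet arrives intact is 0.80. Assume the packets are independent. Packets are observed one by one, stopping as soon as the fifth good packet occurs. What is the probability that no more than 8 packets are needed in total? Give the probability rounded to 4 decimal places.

0.9437

Finishing within 8 packets ⇔ at least 5 successes in the first 8. With X ~ Binomial(8, 0.80), P(Y ≤ 8) = 1 − P(X ≤ 4).
  k=0: C(8,0)·0.80^0·0.20^8 = 0.000003
  k=1: C(8,1)·0.80^1·0.20^7 = 0.000082
  k=2: C(8,2)·0.80^2·0.20^6 = 0.001147
  k=3: C(8,3)·0.80^3·0.20^5 = 0.009175
  k=4: C(8,4)·0.80^4·0.20^4 = 0.045875
1 − 0.056282 = 0.943718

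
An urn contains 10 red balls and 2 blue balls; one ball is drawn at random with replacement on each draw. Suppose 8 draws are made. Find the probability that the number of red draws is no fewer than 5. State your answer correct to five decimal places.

0.96934

X ~ Binomial(8, 0.833333); P(X ≥ 5) = Σ C(8,k) p^k (1−p)^(8−k) over k:
  k=5: C(8,5)·0.833333^5·0.166667^3 = 0.1041905
  k=6: C(8,6)·0.833333^6·0.166667^2 = 0.2604762
  k=7: C(8,7)·0.833333^7·0.166667^1 = 0.3721089
  k=8: C(8,8)·0.833333^8·0.166667^0 = 0.2325680
Total = 0.9693436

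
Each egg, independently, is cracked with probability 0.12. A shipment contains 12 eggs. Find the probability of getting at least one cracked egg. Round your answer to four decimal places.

0.7843

P(at least one) = 1 − P(none) = 1 − (1 − 0.12)^12
= 1 − 0.215671 = 0.784329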